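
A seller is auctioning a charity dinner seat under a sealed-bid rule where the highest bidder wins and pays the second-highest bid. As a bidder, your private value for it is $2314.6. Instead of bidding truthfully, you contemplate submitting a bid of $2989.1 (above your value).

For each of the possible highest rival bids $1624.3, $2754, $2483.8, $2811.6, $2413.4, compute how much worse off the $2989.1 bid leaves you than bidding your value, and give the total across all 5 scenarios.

The deviation costs you only when the competing bid falls strictly between $2314.6 and $2989.1; elsewhere both bids give the same outcome.
$1624.3: outcomes coincide → loss $0.
$2754: truthful payoff $0, deviation payoff −$439.4 → loss $439.4.
$2483.8: truthful payoff $0, deviation payoff −$169.2 → loss $169.2.
$2811.6: truthful payoff $0, deviation payoff −$497 → loss $497.
$2413.4: truthful payoff $0, deviation payoff −$98.8 → loss $98.8.
Total loss = $439.4 + $169.2 + $497 + $98.8 = $1204.4.

$1204.4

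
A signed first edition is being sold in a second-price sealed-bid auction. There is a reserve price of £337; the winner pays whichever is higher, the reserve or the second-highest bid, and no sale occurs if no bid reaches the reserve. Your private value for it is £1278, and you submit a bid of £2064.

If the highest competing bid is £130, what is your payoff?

£941

Your bid £2064 is the highest and exceeds the reserve.
Price = max(second-highest bid, reserve) = max(£130, £337) = £337.
Payoff = £1278 − £337 = £941.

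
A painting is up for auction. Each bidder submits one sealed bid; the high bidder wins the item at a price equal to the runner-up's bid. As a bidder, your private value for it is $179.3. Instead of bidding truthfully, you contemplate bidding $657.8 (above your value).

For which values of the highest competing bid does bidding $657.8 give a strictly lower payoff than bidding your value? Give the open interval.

($179.3, $657.8)

If the competing bid is below $179.3, both bids win at the same price — no difference.
If it is above $657.8, both bids lose — no difference.
If it lies strictly between $179.3 and $657.8, bidding your value loses (payoff 0) while bidding $657.8 wins at a price above your value (payoff negative).
So the deviation strictly hurts on the open interval ($179.3, $657.8).
Because the price is fixed by the runner-up's bid, deviating from your value can only change a good outcome into a bad one — never the reverse.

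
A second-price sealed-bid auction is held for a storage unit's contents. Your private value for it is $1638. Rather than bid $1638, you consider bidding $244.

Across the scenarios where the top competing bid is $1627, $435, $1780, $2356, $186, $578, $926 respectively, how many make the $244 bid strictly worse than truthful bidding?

4

The deviation hurts exactly when the highest competing bid lies strictly between $244 and $1638 — underbidding then forfeits a profitable win.
$1627: inside the interval → strictly worse (loss $11).
$435: inside the interval → strictly worse (loss $1203).
$1780: above both → same outcome either way.
$2356: above both → same outcome either way.
$186: below both → same outcome either way.
$578: inside the interval → strictly worse (loss $1060).
$926: inside the interval → strictly worse (loss $712).
Count: 4.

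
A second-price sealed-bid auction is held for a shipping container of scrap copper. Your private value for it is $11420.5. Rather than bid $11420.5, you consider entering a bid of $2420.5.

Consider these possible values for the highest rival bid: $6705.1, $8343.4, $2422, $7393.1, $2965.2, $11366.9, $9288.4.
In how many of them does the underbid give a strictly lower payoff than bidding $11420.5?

The deviation hurts exactly when the highest competing bid lies strictly between $2420.5 and $11420.5 — underbidding then forfeits a profitable win.
$6705.1: inside the interval → strictly worse (loss $4715.4).
$8343.4: inside the interval → strictly worse (loss $3077.1).
$2422: inside the interval → strictly worse (loss $8998.5).
$7393.1: inside the interval → strictly worse (loss $4027.4).
$2965.2: inside the interval → strictly worse (loss $8455.3).
$11366.9: inside the interval → strictly worse (loss $53.6).
$9288.4: inside the interval → strictly worse (loss $2132.1).
Count: 7.

7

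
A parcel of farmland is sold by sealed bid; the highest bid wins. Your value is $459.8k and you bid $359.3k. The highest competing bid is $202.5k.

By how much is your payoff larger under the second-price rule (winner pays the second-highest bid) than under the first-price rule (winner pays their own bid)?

$156.8k

You have the highest bid, so you win under either rule.
Second-price: pay $202.5k → payoff $257.3k.
First-price: pay your own bid $359.3k → payoff $100.5k.
Difference = $257.3k − ($100.5k) = $156.8k.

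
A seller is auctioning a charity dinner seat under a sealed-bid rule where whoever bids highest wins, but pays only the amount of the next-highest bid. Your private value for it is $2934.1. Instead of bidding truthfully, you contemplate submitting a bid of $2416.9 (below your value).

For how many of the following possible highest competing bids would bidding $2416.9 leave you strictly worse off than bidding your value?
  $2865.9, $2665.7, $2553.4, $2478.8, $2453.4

5

The deviation hurts exactly when the highest competing bid lies strictly between $2416.9 and $2934.1 — underbidding then forfeits a profitable win.
$2865.9: inside the interval → strictly worse (loss $68.2).
$2665.7: inside the interval → strictly worse (loss $268.4).
$2553.4: inside the interval → strictly worse (loss $380.7).
$2478.8: inside the interval → strictly worse (loss $455.3).
$2453.4: inside the interval → strictly worse (loss $480.7).
Count: 5.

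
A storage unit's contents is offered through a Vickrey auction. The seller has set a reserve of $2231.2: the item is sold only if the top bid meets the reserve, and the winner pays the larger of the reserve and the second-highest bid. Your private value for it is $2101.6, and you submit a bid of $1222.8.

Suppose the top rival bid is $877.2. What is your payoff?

Your bid $1222.8 is the highest bid but falls below the reserve $2231.2, so the item goes unsold. Payoff $0.

$0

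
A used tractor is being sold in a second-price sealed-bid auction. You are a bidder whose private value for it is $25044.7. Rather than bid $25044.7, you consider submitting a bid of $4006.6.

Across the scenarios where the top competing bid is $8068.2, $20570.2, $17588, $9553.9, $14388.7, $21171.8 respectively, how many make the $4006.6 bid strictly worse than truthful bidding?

6

The deviation hurts exactly when the highest competing bid lies strictly between $4006.6 and $25044.7 — underbidding then forfeits a profitable win.
$8068.2: inside the interval → strictly worse (loss $16976.5).
$20570.2: inside the interval → strictly worse (loss $4474.5).
$17588: inside the interval → strictly worse (loss $7456.7).
$9553.9: inside the interval → strictly worse (loss $15490.8).
$14388.7: inside the interval → strictly worse (loss $10656).
$21171.8: inside the interval → strictly worse (loss $3872.9).
Count: 6.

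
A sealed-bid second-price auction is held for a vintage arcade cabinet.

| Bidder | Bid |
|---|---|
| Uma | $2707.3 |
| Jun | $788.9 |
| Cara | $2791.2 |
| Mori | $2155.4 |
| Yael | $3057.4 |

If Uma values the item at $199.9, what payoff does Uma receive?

Highest bid: Yael at $3057.4, so Yael wins.
Second-highest bid: Cara at $2791.2 — that is the price the winner pays.
Uma did not win, so Uma pays nothing and receives nothing: payoff $0.

$0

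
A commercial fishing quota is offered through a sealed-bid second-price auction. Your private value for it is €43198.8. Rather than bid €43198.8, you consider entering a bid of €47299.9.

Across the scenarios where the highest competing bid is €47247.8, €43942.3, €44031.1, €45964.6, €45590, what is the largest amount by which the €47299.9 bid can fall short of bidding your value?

€47247.8: truthful gives €0, deviation gives −€4049 → loss €4049.
€43942.3: truthful gives €0, deviation gives −€743.5 → loss €743.5.
€44031.1: truthful gives €0, deviation gives −€832.3 → loss €832.3.
€45964.6: truthful gives €0, deviation gives −€2765.8 → loss €2765.8.
€45590: truthful gives €0, deviation gives −€2391.2 → loss €2391.2.
Maximum loss: €4049.

€4049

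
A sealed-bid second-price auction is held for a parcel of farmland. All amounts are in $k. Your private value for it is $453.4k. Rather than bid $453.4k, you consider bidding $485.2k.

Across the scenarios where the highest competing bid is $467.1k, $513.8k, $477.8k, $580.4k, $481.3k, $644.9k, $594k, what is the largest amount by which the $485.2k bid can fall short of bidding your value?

$27.9k

$467.1k: truthful gives $0k, deviation gives −$13.7k → loss $13.7k.
$513.8k: same outcome either way → loss $0k.
$477.8k: truthful gives $0k, deviation gives −$24.4k → loss $24.4k.
$580.4k: same outcome either way → loss $0k.
$481.3k: truthful gives $0k, deviation gives −$27.9k → loss $27.9k.
$644.9k: same outcome either way → loss $0k.
$594k: same outcome either way → loss $0k.
Maximum loss: $27.9k.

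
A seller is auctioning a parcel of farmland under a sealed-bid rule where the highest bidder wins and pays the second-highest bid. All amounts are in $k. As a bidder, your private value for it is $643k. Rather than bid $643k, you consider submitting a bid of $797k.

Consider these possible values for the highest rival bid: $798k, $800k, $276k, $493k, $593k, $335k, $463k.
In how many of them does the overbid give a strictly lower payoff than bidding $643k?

0

The deviation hurts exactly when the highest competing bid lies strictly between $643k and $797k — overbidding then wins at a price above your value.
$798k: above both → same outcome either way.
$800k: above both → same outcome either way.
$276k: below both → same outcome either way.
$493k: below both → same outcome either way.
$593k: below both → same outcome either way.
$335k: below both → same outcome either way.
$463k: below both → same outcome either way.
Count: 0.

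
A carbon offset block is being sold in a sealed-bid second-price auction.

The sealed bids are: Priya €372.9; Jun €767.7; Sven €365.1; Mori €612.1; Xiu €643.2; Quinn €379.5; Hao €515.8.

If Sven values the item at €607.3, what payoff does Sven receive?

€0

Highest bid: Jun at €767.7, so Jun wins.
Second-highest bid: Xiu at €643.2 — that is the price the winner pays.
Sven did not win, so Sven pays nothing and receives nothing: payoff €0.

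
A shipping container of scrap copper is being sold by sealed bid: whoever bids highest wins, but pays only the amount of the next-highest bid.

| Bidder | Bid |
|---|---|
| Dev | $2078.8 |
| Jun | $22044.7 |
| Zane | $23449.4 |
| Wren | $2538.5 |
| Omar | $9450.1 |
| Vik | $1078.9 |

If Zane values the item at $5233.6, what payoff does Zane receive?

−$16811.1

Highest bid: Zane at $23449.4, so Zane wins.
Second-highest bid: Jun at $22044.7 — that is the price the winner pays.
Zane's payoff = value − price = $5233.6 − $22044.7 = −$16811.1.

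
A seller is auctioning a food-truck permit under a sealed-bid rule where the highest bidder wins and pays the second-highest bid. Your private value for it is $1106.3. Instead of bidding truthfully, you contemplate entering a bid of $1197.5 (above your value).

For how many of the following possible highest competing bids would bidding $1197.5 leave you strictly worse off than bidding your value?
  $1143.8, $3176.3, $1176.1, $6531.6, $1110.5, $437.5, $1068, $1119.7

The deviation hurts exactly when the highest competing bid lies strictly between $1106.3 and $1197.5 — overbidding then wins at a price above your value.
$1143.8: inside the interval → strictly worse (loss $37.5).
$3176.3: above both → same outcome either way.
$1176.1: inside the interval → strictly worse (loss $69.8).
$6531.6: above both → same outcome either way.
$1110.5: inside the interval → strictly worse (loss $4.2).
$437.5: below both → same outcome either way.
$1068: below both → same outcome either way.
$1119.7: inside the interval → strictly worse (loss $13.4).
Count: 4.

4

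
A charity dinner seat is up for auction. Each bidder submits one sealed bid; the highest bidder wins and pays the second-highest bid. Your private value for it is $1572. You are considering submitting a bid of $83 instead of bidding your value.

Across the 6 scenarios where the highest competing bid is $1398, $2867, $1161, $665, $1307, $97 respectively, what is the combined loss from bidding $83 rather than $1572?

$3232

The deviation costs you only when the competing bid falls strictly between $83 and $1572; elsewhere both bids give the same outcome.
$1398: truthful payoff $174, deviation payoff $0 → loss $174.
$2867: outcomes coincide → loss $0.
$1161: truthful payoff $411, deviation payoff $0 → loss $411.
$665: truthful payoff $907, deviation payoff $0 → loss $907.
$1307: truthful payoff $265, deviation payoff $0 → loss $265.
$97: truthful payoff $1475, deviation payoff $0 → loss $1475.
Total loss = $174 + $411 + $907 + $265 + $1475 = $3232.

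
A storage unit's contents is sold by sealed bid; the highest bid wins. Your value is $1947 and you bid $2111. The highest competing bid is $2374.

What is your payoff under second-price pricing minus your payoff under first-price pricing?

$0

Your bid $2111 is below $2374, so you lose under either rule.
Payoff is $0 in both cases; difference = $0.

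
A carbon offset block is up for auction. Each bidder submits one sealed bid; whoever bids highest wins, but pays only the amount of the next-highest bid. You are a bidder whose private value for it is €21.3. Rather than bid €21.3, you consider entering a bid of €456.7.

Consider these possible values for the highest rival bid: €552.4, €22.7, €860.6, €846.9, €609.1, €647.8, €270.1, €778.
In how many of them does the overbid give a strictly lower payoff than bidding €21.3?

2

The deviation hurts exactly when the highest competing bid lies strictly between €21.3 and €456.7 — overbidding then wins at a price above your value.
€552.4: above both → same outcome either way.
€22.7: inside the interval → strictly worse (loss €1.4).
€860.6: above both → same outcome either way.
€846.9: above both → same outcome either way.
€609.1: above both → same outcome either way.
€647.8: above both → same outcome either way.
€270.1: inside the interval → strictly worse (loss €248.8).
€778: above both → same outcome either way.
Count: 2.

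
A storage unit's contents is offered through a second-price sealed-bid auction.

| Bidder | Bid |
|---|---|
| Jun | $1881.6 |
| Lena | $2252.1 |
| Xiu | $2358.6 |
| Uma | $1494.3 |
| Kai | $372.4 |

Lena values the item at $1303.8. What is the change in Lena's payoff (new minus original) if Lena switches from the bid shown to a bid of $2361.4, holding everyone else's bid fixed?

The highest bid among the other bidders is $2358.6; Lena's bid doesn't change that.
Original bid $2252.1: Lena is not highest (top rival bid is $2358.6); payoff $0.
Alternative bid $2361.4: Lena is highest, pays the top rival bid $2358.6; payoff $1303.8 − $2358.6 = −$1054.8.
Change in payoff = −$1054.8 − ($0) = −$1054.8.

−$1054.8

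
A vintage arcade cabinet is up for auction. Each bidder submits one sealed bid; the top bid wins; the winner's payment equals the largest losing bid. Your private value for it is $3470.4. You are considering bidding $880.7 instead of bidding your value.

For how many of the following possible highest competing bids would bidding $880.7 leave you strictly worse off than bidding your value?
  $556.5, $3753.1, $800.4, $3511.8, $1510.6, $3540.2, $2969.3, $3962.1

2

The deviation hurts exactly when the highest competing bid lies strictly between $880.7 and $3470.4 — underbidding then forfeits a profitable win.
$556.5: below both → same outcome either way.
$3753.1: above both → same outcome either way.
$800.4: below both → same outcome either way.
$3511.8: above both → same outcome either way.
$1510.6: inside the interval → strictly worse (loss $1959.8).
$3540.2: above both → same outcome either way.
$2969.3: inside the interval → strictly worse (loss $501.1).
$3962.1: above both → same outcome either way.
Count: 2.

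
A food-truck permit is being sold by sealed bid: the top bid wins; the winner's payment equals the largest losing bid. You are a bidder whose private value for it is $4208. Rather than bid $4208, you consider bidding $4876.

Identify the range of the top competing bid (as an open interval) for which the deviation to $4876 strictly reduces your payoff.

($4208, $4876)

If the competing bid is below $4208, both bids win at the same price — no difference.
If it is above $4876, both bids lose — no difference.
If it lies strictly between $4208 and $4876, bidding your value loses (payoff 0) while bidding $4876 wins at a price above your value (payoff negative).
So the deviation strictly hurts on the open interval ($4208, $4876).
In a second-price auction your bid sets only whether you win, not what you pay, so bidding your true value is weakly dominant.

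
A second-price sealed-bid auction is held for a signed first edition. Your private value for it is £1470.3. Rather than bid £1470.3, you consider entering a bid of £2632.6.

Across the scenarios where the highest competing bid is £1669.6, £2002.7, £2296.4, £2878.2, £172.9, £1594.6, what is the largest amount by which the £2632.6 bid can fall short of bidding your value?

£826.1

£1669.6: truthful gives £0, deviation gives −£199.3 → loss £199.3.
£2002.7: truthful gives £0, deviation gives −£532.4 → loss £532.4.
£2296.4: truthful gives £0, deviation gives −£826.1 → loss £826.1.
£2878.2: same outcome either way → loss £0.
£172.9: same outcome either way → loss £0.
£1594.6: truthful gives £0, deviation gives −£124.3 → loss £124.3.
Maximum loss: £826.1.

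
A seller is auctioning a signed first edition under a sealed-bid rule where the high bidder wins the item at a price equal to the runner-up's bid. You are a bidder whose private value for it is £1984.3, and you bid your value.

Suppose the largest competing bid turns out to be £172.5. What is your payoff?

£1811.8

Your bid £1984.3 exceeds the highest competing bid £172.5, so you win.
In a second-price auction the winner pays the second-highest bid, £172.5.
Payoff = value − price = £1984.3 − £172.5 = £1811.8.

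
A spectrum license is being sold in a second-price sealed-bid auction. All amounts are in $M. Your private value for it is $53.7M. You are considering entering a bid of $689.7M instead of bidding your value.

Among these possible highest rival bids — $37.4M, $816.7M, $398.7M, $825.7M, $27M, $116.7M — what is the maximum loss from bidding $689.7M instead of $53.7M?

$345M

$37.4M: same outcome either way → loss $0M.
$816.7M: same outcome either way → loss $0M.
$398.7M: truthful gives $0M, deviation gives −$345M → loss $345M.
$825.7M: same outcome either way → loss $0M.
$27M: same outcome either way → loss $0M.
$116.7M: truthful gives $0M, deviation gives −$63M → loss $63M.
Maximum loss: $345M.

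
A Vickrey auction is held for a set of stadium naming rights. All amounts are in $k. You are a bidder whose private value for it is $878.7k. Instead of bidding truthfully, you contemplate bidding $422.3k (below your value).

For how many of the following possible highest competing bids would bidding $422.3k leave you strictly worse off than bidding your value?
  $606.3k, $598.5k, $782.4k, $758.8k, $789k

The deviation hurts exactly when the highest competing bid lies strictly between $422.3k and $878.7k — underbidding then forfeits a profitable win.
$606.3k: inside the interval → strictly worse (loss $272.4k).
$598.5k: inside the interval → strictly worse (loss $280.2k).
$782.4k: inside the interval → strictly worse (loss $96.3k).
$758.8k: inside the interval → strictly worse (loss $119.9k).
$789k: inside the interval → strictly worse (loss $89.7k).
Count: 5.

5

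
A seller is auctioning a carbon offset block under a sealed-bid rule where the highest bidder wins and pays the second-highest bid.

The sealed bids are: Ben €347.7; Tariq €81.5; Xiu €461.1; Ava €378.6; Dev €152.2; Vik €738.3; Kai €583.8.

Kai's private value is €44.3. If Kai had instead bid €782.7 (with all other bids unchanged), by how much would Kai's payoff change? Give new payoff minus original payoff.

The highest bid among the other bidders is €738.3; Kai's bid doesn't change that.
Original bid €583.8: Kai is not highest (top rival bid is €738.3); payoff €0.
Alternative bid €782.7: Kai is highest, pays the top rival bid €738.3; payoff €44.3 − €738.3 = −€694.
Change in payoff = −€694 − (€0) = −€694.

−€694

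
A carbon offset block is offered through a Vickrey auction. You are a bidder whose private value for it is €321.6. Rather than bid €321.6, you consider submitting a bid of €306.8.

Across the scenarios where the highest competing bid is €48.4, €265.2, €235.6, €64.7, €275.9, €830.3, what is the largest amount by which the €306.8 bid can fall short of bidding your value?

€0

€48.4: same outcome either way → loss €0.
€265.2: same outcome either way → loss €0.
€235.6: same outcome either way → loss €0.
€64.7: same outcome either way → loss €0.
€275.9: same outcome either way → loss €0.
€830.3: same outcome either way → loss €0.
Maximum loss: €0.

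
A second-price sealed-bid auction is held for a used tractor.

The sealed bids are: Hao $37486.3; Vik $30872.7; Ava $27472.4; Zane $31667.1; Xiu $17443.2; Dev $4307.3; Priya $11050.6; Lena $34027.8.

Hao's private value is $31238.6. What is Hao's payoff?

−$2789.2

Highest bid: Hao at $37486.3, so Hao wins.
Second-highest bid: Lena at $34027.8 — that is the price the winner pays.
Hao's payoff = value − price = $31238.6 − $34027.8 = −$2789.2.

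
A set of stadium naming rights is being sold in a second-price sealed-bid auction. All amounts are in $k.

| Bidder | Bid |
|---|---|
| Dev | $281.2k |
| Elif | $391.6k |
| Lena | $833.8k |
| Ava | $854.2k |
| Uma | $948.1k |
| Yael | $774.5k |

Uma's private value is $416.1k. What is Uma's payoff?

Highest bid: Uma at $948.1k, so Uma wins.
Second-highest bid: Ava at $854.2k — that is the price the winner pays.
Uma's payoff = value − price = $416.1k − $854.2k = −$438.1k.

−$438.1k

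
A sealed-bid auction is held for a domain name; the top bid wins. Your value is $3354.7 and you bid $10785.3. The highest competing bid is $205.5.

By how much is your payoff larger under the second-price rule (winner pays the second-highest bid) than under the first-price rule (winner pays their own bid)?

You have the highest bid, so you win under either rule.
Second-price: pay $205.5 → payoff $3149.2.
First-price: pay your own bid $10785.3 → payoff −$7430.6.
Difference = $3149.2 − (−$7430.6) = $10579.8.

$10579.8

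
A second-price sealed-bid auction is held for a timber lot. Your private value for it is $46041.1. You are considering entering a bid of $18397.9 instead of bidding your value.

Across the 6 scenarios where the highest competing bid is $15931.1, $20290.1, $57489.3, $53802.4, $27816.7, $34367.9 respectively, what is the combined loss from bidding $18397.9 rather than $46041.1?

The deviation costs you only when the competing bid falls strictly between $18397.9 and $46041.1; elsewhere both bids give the same outcome.
$15931.1: outcomes coincide → loss $0.
$20290.1: truthful payoff $25751, deviation payoff $0 → loss $25751.
$57489.3: outcomes coincide → loss $0.
$53802.4: outcomes coincide → loss $0.
$27816.7: truthful payoff $18224.4, deviation payoff $0 → loss $18224.4.
$34367.9: truthful payoff $11673.2, deviation payoff $0 → loss $11673.2.
Total loss = $25751 + $18224.4 + $11673.2 = $55648.6.

$55648.6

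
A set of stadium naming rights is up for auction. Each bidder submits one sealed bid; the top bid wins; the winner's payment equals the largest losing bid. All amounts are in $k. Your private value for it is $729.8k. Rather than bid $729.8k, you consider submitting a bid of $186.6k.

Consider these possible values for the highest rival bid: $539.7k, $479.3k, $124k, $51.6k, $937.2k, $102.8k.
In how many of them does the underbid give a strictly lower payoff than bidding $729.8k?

2

The deviation hurts exactly when the highest competing bid lies strictly between $186.6k and $729.8k — underbidding then forfeits a profitable win.
$539.7k: inside the interval → strictly worse (loss $190.1k).
$479.3k: inside the interval → strictly worse (loss $250.5k).
$124k: below both → same outcome either way.
$51.6k: below both → same outcome either way.
$937.2k: above both → same outcome either way.
$102.8k: below both → same outcome either way.
Count: 2.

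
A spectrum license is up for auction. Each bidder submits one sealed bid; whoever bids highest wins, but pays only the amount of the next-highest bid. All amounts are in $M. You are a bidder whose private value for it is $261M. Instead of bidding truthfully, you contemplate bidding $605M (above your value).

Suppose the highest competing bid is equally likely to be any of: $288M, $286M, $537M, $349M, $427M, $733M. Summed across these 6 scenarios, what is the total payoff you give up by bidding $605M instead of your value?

$582M

The deviation costs you only when the competing bid falls strictly between $261M and $605M; elsewhere both bids give the same outcome.
$288M: truthful payoff $0M, deviation payoff −$27M → loss $27M.
$286M: truthful payoff $0M, deviation payoff −$25M → loss $25M.
$537M: truthful payoff $0M, deviation payoff −$276M → loss $276M.
$349M: truthful payoff $0M, deviation payoff −$88M → loss $88M.
$427M: truthful payoff $0M, deviation payoff −$166M → loss $166M.
$733M: outcomes coincide → loss $0M.
Total loss = $27M + $25M + $276M + $88M + $166M = $582M.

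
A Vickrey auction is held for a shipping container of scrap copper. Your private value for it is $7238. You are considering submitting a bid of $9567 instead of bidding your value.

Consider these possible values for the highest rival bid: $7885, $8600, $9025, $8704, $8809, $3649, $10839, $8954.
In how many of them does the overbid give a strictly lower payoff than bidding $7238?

6

The deviation hurts exactly when the highest competing bid lies strictly between $7238 and $9567 — overbidding then wins at a price above your value.
$7885: inside the interval → strictly worse (loss $647).
$8600: inside the interval → strictly worse (loss $1362).
$9025: inside the interval → strictly worse (loss $1787).
$8704: inside the interval → strictly worse (loss $1466).
$8809: inside the interval → strictly worse (loss $1571).
$3649: below both → same outcome either way.
$10839: above both → same outcome either way.
$8954: inside the interval → strictly worse (loss $1716).
Count: 6.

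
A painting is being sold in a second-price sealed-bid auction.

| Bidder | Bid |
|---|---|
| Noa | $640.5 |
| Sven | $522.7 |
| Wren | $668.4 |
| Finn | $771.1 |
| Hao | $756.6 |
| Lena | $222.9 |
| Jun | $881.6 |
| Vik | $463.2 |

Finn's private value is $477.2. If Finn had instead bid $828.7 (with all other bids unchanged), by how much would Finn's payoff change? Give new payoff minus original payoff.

The highest bid among the other bidders is $881.6; Finn's bid doesn't change that.
Original bid $771.1: Finn is not highest (top rival bid is $881.6); payoff $0.
Alternative bid $828.7: Finn is not highest (top rival bid is $881.6); payoff $0.
Change in payoff = $0 − ($0) = $0.

$0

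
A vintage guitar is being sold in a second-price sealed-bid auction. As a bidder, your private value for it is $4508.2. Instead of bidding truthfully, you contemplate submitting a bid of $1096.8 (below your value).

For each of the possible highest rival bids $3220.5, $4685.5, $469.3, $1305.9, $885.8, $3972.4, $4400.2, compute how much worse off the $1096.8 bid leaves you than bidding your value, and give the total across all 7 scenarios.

$5133.8

The deviation costs you only when the competing bid falls strictly between $1096.8 and $4508.2; elsewhere both bids give the same outcome.
$3220.5: truthful payoff $1287.7, deviation payoff $0 → loss $1287.7.
$4685.5: outcomes coincide → loss $0.
$469.3: outcomes coincide → loss $0.
$1305.9: truthful payoff $3202.3, deviation payoff $0 → loss $3202.3.
$885.8: outcomes coincide → loss $0.
$3972.4: truthful payoff $535.8, deviation payoff $0 → loss $535.8.
$4400.2: truthful payoff $108, deviation payoff $0 → loss $108.
Total loss = $1287.7 + $3202.3 + $535.8 + $108 = $5133.8.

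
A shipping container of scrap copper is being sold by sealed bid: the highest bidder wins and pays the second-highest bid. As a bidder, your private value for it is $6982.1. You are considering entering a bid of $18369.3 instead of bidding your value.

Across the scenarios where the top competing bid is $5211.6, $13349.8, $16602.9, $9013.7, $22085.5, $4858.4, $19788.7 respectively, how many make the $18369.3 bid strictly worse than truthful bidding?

3

The deviation hurts exactly when the highest competing bid lies strictly between $6982.1 and $18369.3 — overbidding then wins at a price above your value.
$5211.6: below both → same outcome either way.
$13349.8: inside the interval → strictly worse (loss $6367.7).
$16602.9: inside the interval → strictly worse (loss $9620.8).
$9013.7: inside the interval → strictly worse (loss $2031.6).
$22085.5: above both → same outcome either way.
$4858.4: below both → same outcome either way.
$19788.7: above both → same outcome either way.
Count: 3.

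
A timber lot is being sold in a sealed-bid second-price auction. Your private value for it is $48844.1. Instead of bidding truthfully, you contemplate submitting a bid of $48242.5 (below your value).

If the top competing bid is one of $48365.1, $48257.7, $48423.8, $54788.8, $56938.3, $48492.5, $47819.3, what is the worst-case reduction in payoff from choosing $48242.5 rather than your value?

$586.4

$48365.1: truthful gives $479, deviation gives $0 → loss $479.
$48257.7: truthful gives $586.4, deviation gives $0 → loss $586.4.
$48423.8: truthful gives $420.3, deviation gives $0 → loss $420.3.
$54788.8: same outcome either way → loss $0.
$56938.3: same outcome either way → loss $0.
$48492.5: truthful gives $351.6, deviation gives $0 → loss $351.6.
$47819.3: same outcome either way → loss $0.
Maximum loss: $586.4.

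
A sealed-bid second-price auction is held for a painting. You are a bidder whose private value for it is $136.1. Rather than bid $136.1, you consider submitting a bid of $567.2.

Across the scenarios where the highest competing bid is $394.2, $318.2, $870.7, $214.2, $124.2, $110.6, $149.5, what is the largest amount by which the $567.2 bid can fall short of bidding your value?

$258.1

$394.2: truthful gives $0, deviation gives −$258.1 → loss $258.1.
$318.2: truthful gives $0, deviation gives −$182.1 → loss $182.1.
$870.7: same outcome either way → loss $0.
$214.2: truthful gives $0, deviation gives −$78.1 → loss $78.1.
$124.2: same outcome either way → loss $0.
$110.6: same outcome either way → loss $0.
$149.5: truthful gives $0, deviation gives −$13.4 → loss $13.4.
Maximum loss: $258.1.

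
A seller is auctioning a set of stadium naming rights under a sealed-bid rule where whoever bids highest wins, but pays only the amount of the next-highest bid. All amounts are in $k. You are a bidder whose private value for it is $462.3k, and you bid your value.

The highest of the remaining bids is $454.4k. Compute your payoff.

$7.9k

Your bid $462.3k exceeds the highest competing bid $454.4k, so you win.
In a second-price auction the winner pays the second-highest bid, $454.4k.
Payoff = value − price = $462.3k − $454.4k = $7.9k.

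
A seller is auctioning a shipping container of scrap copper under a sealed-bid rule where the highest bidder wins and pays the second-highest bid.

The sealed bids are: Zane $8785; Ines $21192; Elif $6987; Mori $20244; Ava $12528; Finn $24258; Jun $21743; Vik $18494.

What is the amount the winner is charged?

$21743

Highest bid: Finn at $24258, so Finn wins.
Second-highest bid: Jun at $21743 — that is the price the winner pays.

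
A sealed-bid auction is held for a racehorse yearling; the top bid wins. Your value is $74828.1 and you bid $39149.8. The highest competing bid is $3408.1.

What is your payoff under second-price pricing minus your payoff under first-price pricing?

$35741.7

You have the highest bid, so you win under either rule.
Second-price: pay $3408.1 → payoff $71420.
First-price: pay your own bid $39149.8 → payoff $35678.3.
Difference = $71420 − ($35678.3) = $35741.7.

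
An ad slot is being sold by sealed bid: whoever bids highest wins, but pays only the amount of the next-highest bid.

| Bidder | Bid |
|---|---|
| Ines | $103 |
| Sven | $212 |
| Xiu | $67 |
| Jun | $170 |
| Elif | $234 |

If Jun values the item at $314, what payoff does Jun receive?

Highest bid: Elif at $234, so Elif wins.
Second-highest bid: Sven at $212 — that is the price the winner pays.
Jun did not win, so Jun pays nothing and receives nothing: payoff $0.

$0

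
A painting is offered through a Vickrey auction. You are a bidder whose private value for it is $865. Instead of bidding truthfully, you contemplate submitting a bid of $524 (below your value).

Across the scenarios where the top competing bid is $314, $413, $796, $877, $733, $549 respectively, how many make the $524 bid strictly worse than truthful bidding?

The deviation hurts exactly when the highest competing bid lies strictly between $524 and $865 — underbidding then forfeits a profitable win.
$314: below both → same outcome either way.
$413: below both → same outcome either way.
$796: inside the interval → strictly worse (loss $69).
$877: above both → same outcome either way.
$733: inside the interval → strictly worse (loss $132).
$549: inside the interval → strictly worse (loss $316).
Count: 3.

3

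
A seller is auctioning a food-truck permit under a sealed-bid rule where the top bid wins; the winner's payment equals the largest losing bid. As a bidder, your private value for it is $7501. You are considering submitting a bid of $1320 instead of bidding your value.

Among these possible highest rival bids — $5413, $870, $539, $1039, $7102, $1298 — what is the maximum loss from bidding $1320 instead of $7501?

$5413: truthful gives $2088, deviation gives $0 → loss $2088.
$870: same outcome either way → loss $0.
$539: same outcome either way → loss $0.
$1039: same outcome either way → loss $0.
$7102: truthful gives $399, deviation gives $0 → loss $399.
$1298: same outcome either way → loss $0.
Maximum loss: $2088.

$2088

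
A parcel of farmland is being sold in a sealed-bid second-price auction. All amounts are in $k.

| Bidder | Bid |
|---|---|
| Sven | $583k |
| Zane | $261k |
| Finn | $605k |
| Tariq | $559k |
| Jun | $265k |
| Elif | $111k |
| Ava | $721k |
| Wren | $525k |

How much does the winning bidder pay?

Highest bid: Ava at $721k, so Ava wins.
Second-highest bid: Finn at $605k — that is the price the winner pays.

$605k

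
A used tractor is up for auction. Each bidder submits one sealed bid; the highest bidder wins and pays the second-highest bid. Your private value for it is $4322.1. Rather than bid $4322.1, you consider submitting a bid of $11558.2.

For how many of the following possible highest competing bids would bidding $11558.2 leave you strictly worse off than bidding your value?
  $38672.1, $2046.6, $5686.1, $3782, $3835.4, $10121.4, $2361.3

2

The deviation hurts exactly when the highest competing bid lies strictly between $4322.1 and $11558.2 — overbidding then wins at a price above your value.
$38672.1: above both → same outcome either way.
$2046.6: below both → same outcome either way.
$5686.1: inside the interval → strictly worse (loss $1364).
$3782: below both → same outcome either way.
$3835.4: below both → same outcome either way.
$10121.4: inside the interval → strictly worse (loss $5799.3).
$2361.3: below both → same outcome either way.
Count: 2.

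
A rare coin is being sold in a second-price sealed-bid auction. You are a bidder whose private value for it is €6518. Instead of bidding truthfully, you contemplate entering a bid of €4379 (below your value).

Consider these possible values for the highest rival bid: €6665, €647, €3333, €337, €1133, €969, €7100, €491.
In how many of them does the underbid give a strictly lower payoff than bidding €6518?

0

The deviation hurts exactly when the highest competing bid lies strictly between €4379 and €6518 — underbidding then forfeits a profitable win.
€6665: above both → same outcome either way.
€647: below both → same outcome either way.
€3333: below both → same outcome either way.
€337: below both → same outcome either way.
€1133: below both → same outcome either way.
€969: below both → same outcome either way.
€7100: above both → same outcome either way.
€491: below both → same outcome either way.
Count: 0.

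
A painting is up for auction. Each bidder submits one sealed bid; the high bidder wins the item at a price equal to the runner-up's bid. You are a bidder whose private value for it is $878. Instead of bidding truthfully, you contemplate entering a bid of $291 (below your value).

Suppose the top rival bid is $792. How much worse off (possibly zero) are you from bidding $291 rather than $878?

$86

Bidding your value $878: you win (since $878 > $792) and pay $792. Payoff $86.
Bidding $291: you lose. Payoff $0.
The competing bid $792 lies between your shaded bid and your value, so underbidding forfeits an item you could have won at a profitable price.
Loss from deviating = $86 − ($0) = $86.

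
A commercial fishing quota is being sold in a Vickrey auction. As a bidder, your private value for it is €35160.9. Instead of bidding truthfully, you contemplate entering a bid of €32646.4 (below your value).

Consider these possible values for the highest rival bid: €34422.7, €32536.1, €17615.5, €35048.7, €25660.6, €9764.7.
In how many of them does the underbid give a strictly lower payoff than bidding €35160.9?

The deviation hurts exactly when the highest competing bid lies strictly between €32646.4 and €35160.9 — underbidding then forfeits a profitable win.
€34422.7: inside the interval → strictly worse (loss €738.2).
€32536.1: below both → same outcome either way.
€17615.5: below both → same outcome either way.
€35048.7: inside the interval → strictly worse (loss €112.2).
€25660.6: below both → same outcome either way.
€9764.7: below both → same outcome either way.
Count: 2.

2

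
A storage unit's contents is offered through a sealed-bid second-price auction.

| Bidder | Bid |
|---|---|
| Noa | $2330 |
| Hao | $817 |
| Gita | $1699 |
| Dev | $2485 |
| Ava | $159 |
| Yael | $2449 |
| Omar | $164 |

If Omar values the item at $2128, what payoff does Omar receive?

$0

Highest bid: Dev at $2485, so Dev wins.
Second-highest bid: Yael at $2449 — that is the price the winner pays.
Omar did not win, so Omar pays nothing and receives nothing: payoff $0.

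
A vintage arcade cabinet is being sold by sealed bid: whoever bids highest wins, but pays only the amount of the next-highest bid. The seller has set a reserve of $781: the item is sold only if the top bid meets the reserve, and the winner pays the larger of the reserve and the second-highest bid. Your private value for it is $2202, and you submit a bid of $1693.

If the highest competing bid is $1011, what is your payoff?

$1191

Your bid $1693 is the highest and exceeds the reserve.
Price = max(second-highest bid, reserve) = max($1011, $781) = $1011.
Payoff = $2202 − $1011 = $1191.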